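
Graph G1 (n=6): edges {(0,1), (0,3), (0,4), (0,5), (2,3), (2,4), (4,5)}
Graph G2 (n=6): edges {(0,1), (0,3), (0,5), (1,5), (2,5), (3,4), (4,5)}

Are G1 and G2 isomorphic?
Yes, isomorphic

The graphs are isomorphic.
One valid mapping φ: V(G1) → V(G2): 0→5, 1→2, 2→3, 3→4, 4→0, 5→1

Verify φ preserves adjacency — for each edge of G1, its image is an edge of G2:
  (0,1) → (φ(0),φ(1)) = (2,5) ∈ E(G2) ✓
  (0,3) → (φ(0),φ(3)) = (4,5) ∈ E(G2) ✓
  (0,4) → (φ(0),φ(4)) = (0,5) ∈ E(G2) ✓
  (0,5) → (φ(0),φ(5)) = (1,5) ∈ E(G2) ✓
  (2,3) → (φ(2),φ(3)) = (3,4) ∈ E(G2) ✓
  (2,4) → (φ(2),φ(4)) = (0,3) ∈ E(G2) ✓
  (4,5) → (φ(4),φ(5)) = (0,1) ∈ E(G2) ✓
All 7 edges of G1 map to edges of G2, and |E(G1)| = |E(G2)| = 7, so φ is a bijection on edges as well as vertices. Hence G1 ≅ G2.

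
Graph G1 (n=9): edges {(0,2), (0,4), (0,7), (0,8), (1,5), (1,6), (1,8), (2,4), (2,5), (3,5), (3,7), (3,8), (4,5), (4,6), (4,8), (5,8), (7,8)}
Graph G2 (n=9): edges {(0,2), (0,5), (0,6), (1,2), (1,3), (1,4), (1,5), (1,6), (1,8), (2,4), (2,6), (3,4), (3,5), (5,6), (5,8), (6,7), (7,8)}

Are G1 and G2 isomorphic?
Yes, isomorphic

The graphs are isomorphic.
One valid mapping φ: V(G1) → V(G2): 0→2, 1→8, 2→0, 3→3, 4→6, 5→5, 6→7, 7→4, 8→1

Verify φ preserves adjacency — for each edge of G1, its image is an edge of G2:
  (0,2) → (φ(0),φ(2)) = (0,2) ∈ E(G2) ✓
  (0,4) → (φ(0),φ(4)) = (2,6) ∈ E(G2) ✓
  (0,7) → (φ(0),φ(7)) = (2,4) ∈ E(G2) ✓
  (0,8) → (φ(0),φ(8)) = (1,2) ∈ E(G2) ✓
  (1,5) → (φ(1),φ(5)) = (5,8) ∈ E(G2) ✓
  (1,6) → (φ(1),φ(6)) = (7,8) ∈ E(G2) ✓
  (1,8) → (φ(1),φ(8)) = (1,8) ∈ E(G2) ✓
  (2,4) → (φ(2),φ(4)) = (0,6) ∈ E(G2) ✓
  (2,5) → (φ(2),φ(5)) = (0,5) ∈ E(G2) ✓
  (3,5) → (φ(3),φ(5)) = (3,5) ∈ E(G2) ✓
  (3,7) → (φ(3),φ(7)) = (3,4) ∈ E(G2) ✓
  (3,8) → (φ(3),φ(8)) = (1,3) ∈ E(G2) ✓
  (4,5) → (φ(4),φ(5)) = (5,6) ∈ E(G2) ✓
  (4,6) → (φ(4),φ(6)) = (6,7) ∈ E(G2) ✓
  (4,8) → (φ(4),φ(8)) = (1,6) ∈ E(G2) ✓
  (5,8) → (φ(5),φ(8)) = (1,5) ∈ E(G2) ✓
  (7,8) → (φ(7),φ(8)) = (1,4) ∈ E(G2) ✓
All 17 edges of G1 map to edges of G2, and |E(G1)| = |E(G2)| = 17, so φ is a bijection on edges as well as vertices. Hence G1 ≅ G2.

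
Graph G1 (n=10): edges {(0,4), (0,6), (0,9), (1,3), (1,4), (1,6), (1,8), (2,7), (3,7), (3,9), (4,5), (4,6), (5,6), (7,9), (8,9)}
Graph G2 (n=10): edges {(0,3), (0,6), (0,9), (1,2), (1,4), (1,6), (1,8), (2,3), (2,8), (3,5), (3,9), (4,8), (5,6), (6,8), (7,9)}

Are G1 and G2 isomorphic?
Yes, isomorphic

The graphs are isomorphic.
One valid mapping φ: V(G1) → V(G2): 0→2, 1→6, 2→7, 3→0, 4→1, 5→4, 6→8, 7→9, 8→5, 9→3

Verify φ preserves adjacency — for each edge of G1, its image is an edge of G2:
  (0,4) → (φ(0),φ(4)) = (1,2) ∈ E(G2) ✓
  (0,6) → (φ(0),φ(6)) = (2,8) ∈ E(G2) ✓
  (0,9) → (φ(0),φ(9)) = (2,3) ∈ E(G2) ✓
  (1,3) → (φ(1),φ(3)) = (0,6) ∈ E(G2) ✓
  (1,4) → (φ(1),φ(4)) = (1,6) ∈ E(G2) ✓
  (1,6) → (φ(1),φ(6)) = (6,8) ∈ E(G2) ✓
  (1,8) → (φ(1),φ(8)) = (5,6) ∈ E(G2) ✓
  (2,7) → (φ(2),φ(7)) = (7,9) ∈ E(G2) ✓
  (3,7) → (φ(3),φ(7)) = (0,9) ∈ E(G2) ✓
  (3,9) → (φ(3),φ(9)) = (0,3) ∈ E(G2) ✓
  (4,5) → (φ(4),φ(5)) = (1,4) ∈ E(G2) ✓
  (4,6) → (φ(4),φ(6)) = (1,8) ∈ E(G2) ✓
  (5,6) → (φ(5),φ(6)) = (4,8) ∈ E(G2) ✓
  (7,9) → (φ(7),φ(9)) = (3,9) ∈ E(G2) ✓
  (8,9) → (φ(8),φ(9)) = (3,5) ∈ E(G2) ✓
All 15 edges of G1 map to edges of G2, and |E(G1)| = |E(G2)| = 15, so φ is a bijection on edges as well as vertices. Hence G1 ≅ G2.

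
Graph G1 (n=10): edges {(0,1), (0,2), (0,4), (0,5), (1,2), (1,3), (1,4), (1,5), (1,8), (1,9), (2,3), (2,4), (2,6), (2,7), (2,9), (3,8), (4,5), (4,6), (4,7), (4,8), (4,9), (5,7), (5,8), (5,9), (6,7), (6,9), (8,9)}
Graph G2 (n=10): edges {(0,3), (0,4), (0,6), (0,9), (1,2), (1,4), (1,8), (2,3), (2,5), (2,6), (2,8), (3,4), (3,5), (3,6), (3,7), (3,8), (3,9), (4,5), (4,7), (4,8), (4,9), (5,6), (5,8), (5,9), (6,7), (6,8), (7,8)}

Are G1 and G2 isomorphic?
Yes, isomorphic

The graphs are isomorphic.
One valid mapping φ: V(G1) → V(G2): 0→7, 1→8, 2→4, 3→1, 4→3, 5→6, 6→9, 7→0, 8→2, 9→5

Verify φ preserves adjacency — for each edge of G1, its image is an edge of G2:
  (0,1) → (φ(0),φ(1)) = (7,8) ∈ E(G2) ✓
  (0,2) → (φ(0),φ(2)) = (4,7) ∈ E(G2) ✓
  (0,4) → (φ(0),φ(4)) = (3,7) ∈ E(G2) ✓
  (0,5) → (φ(0),φ(5)) = (6,7) ∈ E(G2) ✓
  (1,2) → (φ(1),φ(2)) = (4,8) ∈ E(G2) ✓
  (1,3) → (φ(1),φ(3)) = (1,8) ∈ E(G2) ✓
  (1,4) → (φ(1),φ(4)) = (3,8) ∈ E(G2) ✓
  (1,5) → (φ(1),φ(5)) = (6,8) ∈ E(G2) ✓
  (1,8) → (φ(1),φ(8)) = (2,8) ∈ E(G2) ✓
  (1,9) → (φ(1),φ(9)) = (5,8) ∈ E(G2) ✓
  (2,3) → (φ(2),φ(3)) = (1,4) ∈ E(G2) ✓
  (2,4) → (φ(2),φ(4)) = (3,4) ∈ E(G2) ✓
  (2,6) → (φ(2),φ(6)) = (4,9) ∈ E(G2) ✓
  (2,7) → (φ(2),φ(7)) = (0,4) ∈ E(G2) ✓
  (2,9) → (φ(2),φ(9)) = (4,5) ∈ E(G2) ✓
  (3,8) → (φ(3),φ(8)) = (1,2) ∈ E(G2) ✓
  (4,5) → (φ(4),φ(5)) = (3,6) ∈ E(G2) ✓
  (4,6) → (φ(4),φ(6)) = (3,9) ∈ E(G2) ✓
  (4,7) → (φ(4),φ(7)) = (0,3) ∈ E(G2) ✓
  (4,8) → (φ(4),φ(8)) = (2,3) ∈ E(G2) ✓
  (4,9) → (φ(4),φ(9)) = (3,5) ∈ E(G2) ✓
  (5,7) → (φ(5),φ(7)) = (0,6) ∈ E(G2) ✓
  (5,8) → (φ(5),φ(8)) = (2,6) ∈ E(G2) ✓
  (5,9) → (φ(5),φ(9)) = (5,6) ∈ E(G2) ✓
  (6,7) → (φ(6),φ(7)) = (0,9) ∈ E(G2) ✓
  (6,9) → (φ(6),φ(9)) = (5,9) ∈ E(G2) ✓
  (8,9) → (φ(8),φ(9)) = (2,5) ∈ E(G2) ✓
All 27 edges of G1 map to edges of G2, and |E(G1)| = |E(G2)| = 27, so φ is a bijection on edges as well as vertices. Hence G1 ≅ G2.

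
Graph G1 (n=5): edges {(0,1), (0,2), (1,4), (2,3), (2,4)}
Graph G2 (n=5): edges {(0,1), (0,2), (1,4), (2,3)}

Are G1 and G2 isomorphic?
No, not isomorphic

The graphs are NOT isomorphic.

Counting edges: G1 has 5 edge(s); G2 has 4 edge(s).
Edge count is an isomorphism invariant (a bijection on vertices induces a bijection on edges), so differing edge counts rule out isomorphism.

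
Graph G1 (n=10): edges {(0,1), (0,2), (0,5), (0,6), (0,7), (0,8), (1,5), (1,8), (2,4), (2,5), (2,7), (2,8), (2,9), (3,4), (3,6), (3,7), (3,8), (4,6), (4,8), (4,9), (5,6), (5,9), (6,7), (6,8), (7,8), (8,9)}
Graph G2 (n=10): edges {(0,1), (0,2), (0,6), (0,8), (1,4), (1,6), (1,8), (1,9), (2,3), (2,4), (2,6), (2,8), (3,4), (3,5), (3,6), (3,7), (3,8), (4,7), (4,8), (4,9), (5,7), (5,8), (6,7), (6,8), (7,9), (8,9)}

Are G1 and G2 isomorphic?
Yes, isomorphic

The graphs are isomorphic.
One valid mapping φ: V(G1) → V(G2): 0→3, 1→5, 2→4, 3→0, 4→1, 5→7, 6→6, 7→2, 8→8, 9→9

Verify φ preserves adjacency — for each edge of G1, its image is an edge of G2:
  (0,1) → (φ(0),φ(1)) = (3,5) ∈ E(G2) ✓
  (0,2) → (φ(0),φ(2)) = (3,4) ∈ E(G2) ✓
  (0,5) → (φ(0),φ(5)) = (3,7) ∈ E(G2) ✓
  (0,6) → (φ(0),φ(6)) = (3,6) ∈ E(G2) ✓
  (0,7) → (φ(0),φ(7)) = (2,3) ∈ E(G2) ✓
  (0,8) → (φ(0),φ(8)) = (3,8) ∈ E(G2) ✓
  (1,5) → (φ(1),φ(5)) = (5,7) ∈ E(G2) ✓
  (1,8) → (φ(1),φ(8)) = (5,8) ∈ E(G2) ✓
  (2,4) → (φ(2),φ(4)) = (1,4) ∈ E(G2) ✓
  (2,5) → (φ(2),φ(5)) = (4,7) ∈ E(G2) ✓
  (2,7) → (φ(2),φ(7)) = (2,4) ∈ E(G2) ✓
  (2,8) → (φ(2),φ(8)) = (4,8) ∈ E(G2) ✓
  (2,9) → (φ(2),φ(9)) = (4,9) ∈ E(G2) ✓
  (3,4) → (φ(3),φ(4)) = (0,1) ∈ E(G2) ✓
  (3,6) → (φ(3),φ(6)) = (0,6) ∈ E(G2) ✓
  (3,7) → (φ(3),φ(7)) = (0,2) ∈ E(G2) ✓
  (3,8) → (φ(3),φ(8)) = (0,8) ∈ E(G2) ✓
  (4,6) → (φ(4),φ(6)) = (1,6) ∈ E(G2) ✓
  (4,8) → (φ(4),φ(8)) = (1,8) ∈ E(G2) ✓
  (4,9) → (φ(4),φ(9)) = (1,9) ∈ E(G2) ✓
  (5,6) → (φ(5),φ(6)) = (6,7) ∈ E(G2) ✓
  (5,9) → (φ(5),φ(9)) = (7,9) ∈ E(G2) ✓
  (6,7) → (φ(6),φ(7)) = (2,6) ∈ E(G2) ✓
  (6,8) → (φ(6),φ(8)) = (6,8) ∈ E(G2) ✓
  (7,8) → (φ(7),φ(8)) = (2,8) ∈ E(G2) ✓
  (8,9) → (φ(8),φ(9)) = (8,9) ∈ E(G2) ✓
All 26 edges of G1 map to edges of G2, and |E(G1)| = |E(G2)| = 26, so φ is a bijection on edges as well as vertices. Hence G1 ≅ G2.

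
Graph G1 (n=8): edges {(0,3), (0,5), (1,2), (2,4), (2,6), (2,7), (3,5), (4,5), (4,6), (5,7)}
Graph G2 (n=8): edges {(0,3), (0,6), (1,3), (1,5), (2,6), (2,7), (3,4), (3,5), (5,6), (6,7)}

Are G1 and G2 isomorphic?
Yes, isomorphic

The graphs are isomorphic.
One valid mapping φ: V(G1) → V(G2): 0→7, 1→4, 2→3, 3→2, 4→5, 5→6, 6→1, 7→0

Verify φ preserves adjacency — for each edge of G1, its image is an edge of G2:
  (0,3) → (φ(0),φ(3)) = (2,7) ∈ E(G2) ✓
  (0,5) → (φ(0),φ(5)) = (6,7) ∈ E(G2) ✓
  (1,2) → (φ(1),φ(2)) = (3,4) ∈ E(G2) ✓
  (2,4) → (φ(2),φ(4)) = (3,5) ∈ E(G2) ✓
  (2,6) → (φ(2),φ(6)) = (1,3) ∈ E(G2) ✓
  (2,7) → (φ(2),φ(7)) = (0,3) ∈ E(G2) ✓
  (3,5) → (φ(3),φ(5)) = (2,6) ∈ E(G2) ✓
  (4,5) → (φ(4),φ(5)) = (5,6) ∈ E(G2) ✓
  (4,6) → (φ(4),φ(6)) = (1,5) ∈ E(G2) ✓
  (5,7) → (φ(5),φ(7)) = (0,6) ∈ E(G2) ✓
All 10 edges of G1 map to edges of G2, and |E(G1)| = |E(G2)| = 10, so φ is a bijection on edges as well as vertices. Hence G1 ≅ G2.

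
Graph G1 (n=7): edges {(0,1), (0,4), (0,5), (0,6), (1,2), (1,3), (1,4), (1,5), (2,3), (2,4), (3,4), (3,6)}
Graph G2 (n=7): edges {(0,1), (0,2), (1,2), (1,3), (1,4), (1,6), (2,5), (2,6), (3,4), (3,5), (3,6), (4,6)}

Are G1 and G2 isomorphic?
Yes, isomorphic

The graphs are isomorphic.
One valid mapping φ: V(G1) → V(G2): 0→2, 1→1, 2→4, 3→3, 4→6, 5→0, 6→5

Verify φ preserves adjacency — for each edge of G1, its image is an edge of G2:
  (0,1) → (φ(0),φ(1)) = (1,2) ∈ E(G2) ✓
  (0,4) → (φ(0),φ(4)) = (2,6) ∈ E(G2) ✓
  (0,5) → (φ(0),φ(5)) = (0,2) ∈ E(G2) ✓
  (0,6) → (φ(0),φ(6)) = (2,5) ∈ E(G2) ✓
  (1,2) → (φ(1),φ(2)) = (1,4) ∈ E(G2) ✓
  (1,3) → (φ(1),φ(3)) = (1,3) ∈ E(G2) ✓
  (1,4) → (φ(1),φ(4)) = (1,6) ∈ E(G2) ✓
  (1,5) → (φ(1),φ(5)) = (0,1) ∈ E(G2) ✓
  (2,3) → (φ(2),φ(3)) = (3,4) ∈ E(G2) ✓
  (2,4) → (φ(2),φ(4)) = (4,6) ∈ E(G2) ✓
  (3,4) → (φ(3),φ(4)) = (3,6) ∈ E(G2) ✓
  (3,6) → (φ(3),φ(6)) = (3,5) ∈ E(G2) ✓
All 12 edges of G1 map to edges of G2, and |E(G1)| = |E(G2)| = 12, so φ is a bijection on edges as well as vertices. Hence G1 ≅ G2.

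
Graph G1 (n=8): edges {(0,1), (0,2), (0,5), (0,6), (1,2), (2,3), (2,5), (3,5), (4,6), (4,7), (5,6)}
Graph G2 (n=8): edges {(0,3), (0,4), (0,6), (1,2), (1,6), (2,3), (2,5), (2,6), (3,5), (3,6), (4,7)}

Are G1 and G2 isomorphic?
Yes, isomorphic

The graphs are isomorphic.
One valid mapping φ: V(G1) → V(G2): 0→3, 1→5, 2→2, 3→1, 4→4, 5→6, 6→0, 7→7

Verify φ preserves adjacency — for each edge of G1, its image is an edge of G2:
  (0,1) → (φ(0),φ(1)) = (3,5) ∈ E(G2) ✓
  (0,2) → (φ(0),φ(2)) = (2,3) ∈ E(G2) ✓
  (0,5) → (φ(0),φ(5)) = (3,6) ∈ E(G2) ✓
  (0,6) → (φ(0),φ(6)) = (0,3) ∈ E(G2) ✓
  (1,2) → (φ(1),φ(2)) = (2,5) ∈ E(G2) ✓
  (2,3) → (φ(2),φ(3)) = (1,2) ∈ E(G2) ✓
  (2,5) → (φ(2),φ(5)) = (2,6) ∈ E(G2) ✓
  (3,5) → (φ(3),φ(5)) = (1,6) ∈ E(G2) ✓
  (4,6) → (φ(4),φ(6)) = (0,4) ∈ E(G2) ✓
  (4,7) → (φ(4),φ(7)) = (4,7) ∈ E(G2) ✓
  (5,6) → (φ(5),φ(6)) = (0,6) ∈ E(G2) ✓
All 11 edges of G1 map to edges of G2, and |E(G1)| = |E(G2)| = 11, so φ is a bijection on edges as well as vertices. Hence G1 ≅ G2.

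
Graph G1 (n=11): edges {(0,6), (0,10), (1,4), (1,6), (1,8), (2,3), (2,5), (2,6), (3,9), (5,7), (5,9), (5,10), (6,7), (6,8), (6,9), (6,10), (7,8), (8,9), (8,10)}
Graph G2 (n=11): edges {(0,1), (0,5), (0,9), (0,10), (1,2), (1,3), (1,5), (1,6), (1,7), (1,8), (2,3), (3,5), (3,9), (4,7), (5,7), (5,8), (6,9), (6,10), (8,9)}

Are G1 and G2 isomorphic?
Yes, isomorphic

The graphs are isomorphic.
One valid mapping φ: V(G1) → V(G2): 0→2, 1→7, 2→6, 3→10, 4→4, 5→9, 6→1, 7→8, 8→5, 9→0, 10→3

Verify φ preserves adjacency — for each edge of G1, its image is an edge of G2:
  (0,6) → (φ(0),φ(6)) = (1,2) ∈ E(G2) ✓
  (0,10) → (φ(0),φ(10)) = (2,3) ∈ E(G2) ✓
  (1,4) → (φ(1),φ(4)) = (4,7) ∈ E(G2) ✓
  (1,6) → (φ(1),φ(6)) = (1,7) ∈ E(G2) ✓
  (1,8) → (φ(1),φ(8)) = (5,7) ∈ E(G2) ✓
  (2,3) → (φ(2),φ(3)) = (6,10) ∈ E(G2) ✓
  (2,5) → (φ(2),φ(5)) = (6,9) ∈ E(G2) ✓
  (2,6) → (φ(2),φ(6)) = (1,6) ∈ E(G2) ✓
  (3,9) → (φ(3),φ(9)) = (0,10) ∈ E(G2) ✓
  (5,7) → (φ(5),φ(7)) = (8,9) ∈ E(G2) ✓
  (5,9) → (φ(5),φ(9)) = (0,9) ∈ E(G2) ✓
  (5,10) → (φ(5),φ(10)) = (3,9) ∈ E(G2) ✓
  (6,7) → (φ(6),φ(7)) = (1,8) ∈ E(G2) ✓
  (6,8) → (φ(6),φ(8)) = (1,5) ∈ E(G2) ✓
  (6,9) → (φ(6),φ(9)) = (0,1) ∈ E(G2) ✓
  (6,10) → (φ(6),φ(10)) = (1,3) ∈ E(G2) ✓
  (7,8) → (φ(7),φ(8)) = (5,8) ∈ E(G2) ✓
  (8,9) → (φ(8),φ(9)) = (0,5) ∈ E(G2) ✓
  (8,10) → (φ(8),φ(10)) = (3,5) ∈ E(G2) ✓
All 19 edges of G1 map to edges of G2, and |E(G1)| = |E(G2)| = 19, so φ is a bijection on edges as well as vertices. Hence G1 ≅ G2.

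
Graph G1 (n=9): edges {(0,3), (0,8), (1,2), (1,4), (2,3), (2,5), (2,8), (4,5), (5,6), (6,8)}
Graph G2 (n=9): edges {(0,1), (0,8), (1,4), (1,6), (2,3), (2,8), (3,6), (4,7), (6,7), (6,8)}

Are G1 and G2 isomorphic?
Yes, isomorphic

The graphs are isomorphic.
One valid mapping φ: V(G1) → V(G2): 0→2, 1→7, 2→6, 3→3, 4→4, 5→1, 6→0, 7→5, 8→8

Verify φ preserves adjacency — for each edge of G1, its image is an edge of G2:
  (0,3) → (φ(0),φ(3)) = (2,3) ∈ E(G2) ✓
  (0,8) → (φ(0),φ(8)) = (2,8) ∈ E(G2) ✓
  (1,2) → (φ(1),φ(2)) = (6,7) ∈ E(G2) ✓
  (1,4) → (φ(1),φ(4)) = (4,7) ∈ E(G2) ✓
  (2,3) → (φ(2),φ(3)) = (3,6) ∈ E(G2) ✓
  (2,5) → (φ(2),φ(5)) = (1,6) ∈ E(G2) ✓
  (2,8) → (φ(2),φ(8)) = (6,8) ∈ E(G2) ✓
  (4,5) → (φ(4),φ(5)) = (1,4) ∈ E(G2) ✓
  (5,6) → (φ(5),φ(6)) = (0,1) ∈ E(G2) ✓
  (6,8) → (φ(6),φ(8)) = (0,8) ∈ E(G2) ✓
All 10 edges of G1 map to edges of G2, and |E(G1)| = |E(G2)| = 10, so φ is a bijection on edges as well as vertices. Hence G1 ≅ G2.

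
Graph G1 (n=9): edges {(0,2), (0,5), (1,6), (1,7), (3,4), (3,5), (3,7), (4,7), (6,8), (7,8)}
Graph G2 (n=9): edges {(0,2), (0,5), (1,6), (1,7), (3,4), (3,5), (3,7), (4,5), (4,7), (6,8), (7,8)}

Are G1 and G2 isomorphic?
No, not isomorphic

The graphs are NOT isomorphic.

Counting edges: G1 has 10 edge(s); G2 has 11 edge(s).
Edge count is an isomorphism invariant (a bijection on vertices induces a bijection on edges), so differing edge counts rule out isomorphism.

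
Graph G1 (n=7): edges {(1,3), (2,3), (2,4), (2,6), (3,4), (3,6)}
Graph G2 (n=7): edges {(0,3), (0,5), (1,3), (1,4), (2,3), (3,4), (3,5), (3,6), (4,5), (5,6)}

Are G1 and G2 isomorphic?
No, not isomorphic

The graphs are NOT isomorphic.

Degrees in G1: deg(0)=0, deg(1)=1, deg(2)=3, deg(3)=4, deg(4)=2, deg(5)=0, deg(6)=2.
Sorted degree sequence of G1: [4, 3, 2, 2, 1, 0, 0].
Degrees in G2: deg(0)=2, deg(1)=2, deg(2)=1, deg(3)=6, deg(4)=3, deg(5)=4, deg(6)=2.
Sorted degree sequence of G2: [6, 4, 3, 2, 2, 2, 1].
The (sorted) degree sequence is an isomorphism invariant, so since G1 and G2 have different degree sequences they cannot be isomorphic.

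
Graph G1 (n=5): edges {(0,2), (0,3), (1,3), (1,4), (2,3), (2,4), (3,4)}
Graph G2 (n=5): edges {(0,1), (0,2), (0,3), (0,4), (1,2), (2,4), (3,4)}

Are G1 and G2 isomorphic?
Yes, isomorphic

The graphs are isomorphic.
One valid mapping φ: V(G1) → V(G2): 0→3, 1→1, 2→4, 3→0, 4→2

Verify φ preserves adjacency — for each edge of G1, its image is an edge of G2:
  (0,2) → (φ(0),φ(2)) = (3,4) ∈ E(G2) ✓
  (0,3) → (φ(0),φ(3)) = (0,3) ∈ E(G2) ✓
  (1,3) → (φ(1),φ(3)) = (0,1) ∈ E(G2) ✓
  (1,4) → (φ(1),φ(4)) = (1,2) ∈ E(G2) ✓
  (2,3) → (φ(2),φ(3)) = (0,4) ∈ E(G2) ✓
  (2,4) → (φ(2),φ(4)) = (2,4) ∈ E(G2) ✓
  (3,4) → (φ(3),φ(4)) = (0,2) ∈ E(G2) ✓
All 7 edges of G1 map to edges of G2, and |E(G1)| = |E(G2)| = 7, so φ is a bijection on edges as well as vertices. Hence G1 ≅ G2.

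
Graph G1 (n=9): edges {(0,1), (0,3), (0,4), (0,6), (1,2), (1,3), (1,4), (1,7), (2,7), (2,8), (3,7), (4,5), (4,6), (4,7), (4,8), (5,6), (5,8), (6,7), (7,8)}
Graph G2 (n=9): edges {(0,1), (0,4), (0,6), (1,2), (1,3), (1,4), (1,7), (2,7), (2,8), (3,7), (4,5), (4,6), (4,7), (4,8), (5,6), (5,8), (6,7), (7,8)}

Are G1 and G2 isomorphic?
No, not isomorphic

The graphs are NOT isomorphic.

Counting edges: G1 has 19 edge(s); G2 has 18 edge(s).
Edge count is an isomorphism invariant (a bijection on vertices induces a bijection on edges), so differing edge counts rule out isomorphism.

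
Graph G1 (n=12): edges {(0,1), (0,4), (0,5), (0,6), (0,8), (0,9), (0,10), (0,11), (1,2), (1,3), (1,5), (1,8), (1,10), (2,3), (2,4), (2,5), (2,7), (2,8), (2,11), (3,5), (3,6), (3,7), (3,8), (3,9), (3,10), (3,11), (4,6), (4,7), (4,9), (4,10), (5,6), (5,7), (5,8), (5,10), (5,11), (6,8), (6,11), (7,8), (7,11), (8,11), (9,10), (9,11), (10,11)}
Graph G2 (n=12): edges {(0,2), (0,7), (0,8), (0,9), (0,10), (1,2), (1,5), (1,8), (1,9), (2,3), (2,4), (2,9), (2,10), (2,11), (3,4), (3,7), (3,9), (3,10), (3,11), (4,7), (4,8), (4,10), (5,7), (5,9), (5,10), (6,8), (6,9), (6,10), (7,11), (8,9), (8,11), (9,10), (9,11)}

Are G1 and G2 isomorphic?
No, not isomorphic

The graphs are NOT isomorphic.

Counting triangles (3-cliques): G1 has 58, G2 has 23.
Triangle count is an isomorphism invariant, so differing triangle counts rule out isomorphism.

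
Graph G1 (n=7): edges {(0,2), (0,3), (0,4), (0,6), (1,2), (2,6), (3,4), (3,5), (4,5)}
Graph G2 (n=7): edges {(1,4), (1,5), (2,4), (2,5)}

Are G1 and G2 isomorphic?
No, not isomorphic

The graphs are NOT isomorphic.

Connected components of G1: 1 component(s) with vertex sets [[0, 1, 2, 3, 4, 5, 6]], sizes [7].
Connected components of G2: 4 component(s) with vertex sets [[0], [3], [6], [1, 2, 4, 5]], sizes [1, 1, 1, 4].
The number of connected components (and the multiset of component sizes) is an isomorphism invariant — an isomorphism maps each component of G1 bijectively onto a component of G2. Since G1 has 1 component(s) and G2 has 4, they cannot be isomorphic.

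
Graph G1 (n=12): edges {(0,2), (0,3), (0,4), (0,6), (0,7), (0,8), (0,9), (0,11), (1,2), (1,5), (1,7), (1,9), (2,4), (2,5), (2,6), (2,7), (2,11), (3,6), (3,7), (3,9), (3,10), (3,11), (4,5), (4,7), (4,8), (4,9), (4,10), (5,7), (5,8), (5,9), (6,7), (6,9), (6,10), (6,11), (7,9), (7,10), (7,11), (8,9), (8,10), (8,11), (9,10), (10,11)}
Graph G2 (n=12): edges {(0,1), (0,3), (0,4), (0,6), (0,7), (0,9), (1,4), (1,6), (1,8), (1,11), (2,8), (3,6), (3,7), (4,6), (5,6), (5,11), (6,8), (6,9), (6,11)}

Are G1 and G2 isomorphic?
No, not isomorphic

The graphs are NOT isomorphic.

Connected components of G1: 1 component(s) with vertex sets [[0, 1, 2, 3, 4, 5, 6, 7, 8, 9, 10, 11]], sizes [12].
Connected components of G2: 2 component(s) with vertex sets [[10], [0, 1, 2, 3, 4, 5, 6, 7, 8, 9, 11]], sizes [1, 11].
The number of connected components (and the multiset of component sizes) is an isomorphism invariant — an isomorphism maps each component of G1 bijectively onto a component of G2. Since G1 has 1 component(s) and G2 has 2, they cannot be isomorphic.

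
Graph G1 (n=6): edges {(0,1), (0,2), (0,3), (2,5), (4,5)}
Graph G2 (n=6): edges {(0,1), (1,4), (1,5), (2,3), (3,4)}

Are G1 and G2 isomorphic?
Yes, isomorphic

The graphs are isomorphic.
One valid mapping φ: V(G1) → V(G2): 0→1, 1→0, 2→4, 3→5, 4→2, 5→3

Verify φ preserves adjacency — for each edge of G1, its image is an edge of G2:
  (0,1) → (φ(0),φ(1)) = (0,1) ∈ E(G2) ✓
  (0,2) → (φ(0),φ(2)) = (1,4) ∈ E(G2) ✓
  (0,3) → (φ(0),φ(3)) = (1,5) ∈ E(G2) ✓
  (2,5) → (φ(2),φ(5)) = (3,4) ∈ E(G2) ✓
  (4,5) → (φ(4),φ(5)) = (2,3) ∈ E(G2) ✓
All 5 edges of G1 map to edges of G2, and |E(G1)| = |E(G2)| = 5, so φ is a bijection on edges as well as vertices. Hence G1 ≅ G2.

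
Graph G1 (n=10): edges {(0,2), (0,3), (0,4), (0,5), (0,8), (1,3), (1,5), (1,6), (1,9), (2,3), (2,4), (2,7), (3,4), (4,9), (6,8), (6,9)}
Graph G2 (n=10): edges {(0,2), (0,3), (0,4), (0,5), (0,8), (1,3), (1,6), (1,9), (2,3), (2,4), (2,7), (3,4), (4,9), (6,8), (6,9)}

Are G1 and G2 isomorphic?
No, not isomorphic

The graphs are NOT isomorphic.

Counting edges: G1 has 16 edge(s); G2 has 15 edge(s).
Edge count is an isomorphism invariant (a bijection on vertices induces a bijection on edges), so differing edge counts rule out isomorphism.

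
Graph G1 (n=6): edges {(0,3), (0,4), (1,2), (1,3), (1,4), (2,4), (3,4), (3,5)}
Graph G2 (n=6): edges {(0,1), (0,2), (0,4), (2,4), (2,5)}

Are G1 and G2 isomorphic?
No, not isomorphic

The graphs are NOT isomorphic.

Connected components of G1: 1 component(s) with vertex sets [[0, 1, 2, 3, 4, 5]], sizes [6].
Connected components of G2: 2 component(s) with vertex sets [[3], [0, 1, 2, 4, 5]], sizes [1, 5].
The number of connected components (and the multiset of component sizes) is an isomorphism invariant — an isomorphism maps each component of G1 bijectively onto a component of G2. Since G1 has 1 component(s) and G2 has 2, they cannot be isomorphic.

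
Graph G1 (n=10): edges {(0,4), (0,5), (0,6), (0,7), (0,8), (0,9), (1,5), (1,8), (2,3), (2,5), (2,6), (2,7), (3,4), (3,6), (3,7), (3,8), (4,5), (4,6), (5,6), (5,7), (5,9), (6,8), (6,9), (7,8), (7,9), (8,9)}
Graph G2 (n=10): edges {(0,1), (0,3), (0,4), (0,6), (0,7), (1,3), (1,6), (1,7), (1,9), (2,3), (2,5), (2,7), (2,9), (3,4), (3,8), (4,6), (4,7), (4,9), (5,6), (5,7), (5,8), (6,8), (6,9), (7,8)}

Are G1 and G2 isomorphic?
No, not isomorphic

The graphs are NOT isomorphic.

Counting triangles (3-cliques): G1 has 22, G2 has 11.
Triangle count is an isomorphism invariant, so differing triangle counts rule out isomorphism.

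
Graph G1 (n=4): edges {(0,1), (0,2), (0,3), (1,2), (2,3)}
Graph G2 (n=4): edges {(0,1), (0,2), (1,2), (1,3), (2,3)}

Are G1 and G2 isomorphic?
Yes, isomorphic

The graphs are isomorphic.
One valid mapping φ: V(G1) → V(G2): 0→1, 1→0, 2→2, 3→3

Verify φ preserves adjacency — for each edge of G1, its image is an edge of G2:
  (0,1) → (φ(0),φ(1)) = (0,1) ∈ E(G2) ✓
  (0,2) → (φ(0),φ(2)) = (1,2) ∈ E(G2) ✓
  (0,3) → (φ(0),φ(3)) = (1,3) ∈ E(G2) ✓
  (1,2) → (φ(1),φ(2)) = (0,2) ∈ E(G2) ✓
  (2,3) → (φ(2),φ(3)) = (2,3) ∈ E(G2) ✓
All 5 edges of G1 map to edges of G2, and |E(G1)| = |E(G2)| = 5, so φ is a bijection on edges as well as vertices. Hence G1 ≅ G2.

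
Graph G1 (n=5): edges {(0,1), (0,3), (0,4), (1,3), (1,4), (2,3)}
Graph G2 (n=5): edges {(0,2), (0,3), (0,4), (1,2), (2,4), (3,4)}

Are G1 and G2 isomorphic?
Yes, isomorphic

The graphs are isomorphic.
One valid mapping φ: V(G1) → V(G2): 0→4, 1→0, 2→1, 3→2, 4→3

Verify φ preserves adjacency — for each edge of G1, its image is an edge of G2:
  (0,1) → (φ(0),φ(1)) = (0,4) ∈ E(G2) ✓
  (0,3) → (φ(0),φ(3)) = (2,4) ∈ E(G2) ✓
  (0,4) → (φ(0),φ(4)) = (3,4) ∈ E(G2) ✓
  (1,3) → (φ(1),φ(3)) = (0,2) ∈ E(G2) ✓
  (1,4) → (φ(1),φ(4)) = (0,3) ∈ E(G2) ✓
  (2,3) → (φ(2),φ(3)) = (1,2) ∈ E(G2) ✓
All 6 edges of G1 map to edges of G2, and |E(G1)| = |E(G2)| = 6, so φ is a bijection on edges as well as vertices. Hence G1 ≅ G2.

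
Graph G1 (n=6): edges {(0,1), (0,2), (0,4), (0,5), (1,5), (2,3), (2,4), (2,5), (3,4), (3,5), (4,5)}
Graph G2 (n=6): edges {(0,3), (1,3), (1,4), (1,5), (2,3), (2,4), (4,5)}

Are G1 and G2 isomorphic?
No, not isomorphic

The graphs are NOT isomorphic.

Degrees in G1: deg(0)=4, deg(1)=2, deg(2)=4, deg(3)=3, deg(4)=4, deg(5)=5.
Sorted degree sequence of G1: [5, 4, 4, 4, 3, 2].
Degrees in G2: deg(0)=1, deg(1)=3, deg(2)=2, deg(3)=3, deg(4)=3, deg(5)=2.
Sorted degree sequence of G2: [3, 3, 3, 2, 2, 1].
The (sorted) degree sequence is an isomorphism invariant, so since G1 and G2 have different degree sequences they cannot be isomorphic.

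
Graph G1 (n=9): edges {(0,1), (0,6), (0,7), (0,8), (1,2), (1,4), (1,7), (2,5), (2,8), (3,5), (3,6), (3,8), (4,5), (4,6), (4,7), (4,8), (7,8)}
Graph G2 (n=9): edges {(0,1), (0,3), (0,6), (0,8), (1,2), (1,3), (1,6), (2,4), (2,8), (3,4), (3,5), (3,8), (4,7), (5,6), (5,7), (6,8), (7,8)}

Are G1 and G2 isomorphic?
Yes, isomorphic

The graphs are isomorphic.
One valid mapping φ: V(G1) → V(G2): 0→6, 1→1, 2→2, 3→7, 4→3, 5→4, 6→5, 7→0, 8→8

Verify φ preserves adjacency — for each edge of G1, its image is an edge of G2:
  (0,1) → (φ(0),φ(1)) = (1,6) ∈ E(G2) ✓
  (0,6) → (φ(0),φ(6)) = (5,6) ∈ E(G2) ✓
  (0,7) → (φ(0),φ(7)) = (0,6) ∈ E(G2) ✓
  (0,8) → (φ(0),φ(8)) = (6,8) ∈ E(G2) ✓
  (1,2) → (φ(1),φ(2)) = (1,2) ∈ E(G2) ✓
  (1,4) → (φ(1),φ(4)) = (1,3) ∈ E(G2) ✓
  (1,7) → (φ(1),φ(7)) = (0,1) ∈ E(G2) ✓
  (2,5) → (φ(2),φ(5)) = (2,4) ∈ E(G2) ✓
  (2,8) → (φ(2),φ(8)) = (2,8) ∈ E(G2) ✓
  (3,5) → (φ(3),φ(5)) = (4,7) ∈ E(G2) ✓
  (3,6) → (φ(3),φ(6)) = (5,7) ∈ E(G2) ✓
  (3,8) → (φ(3),φ(8)) = (7,8) ∈ E(G2) ✓
  (4,5) → (φ(4),φ(5)) = (3,4) ∈ E(G2) ✓
  (4,6) → (φ(4),φ(6)) = (3,5) ∈ E(G2) ✓
  (4,7) → (φ(4),φ(7)) = (0,3) ∈ E(G2) ✓
  (4,8) → (φ(4),φ(8)) = (3,8) ∈ E(G2) ✓
  (7,8) → (φ(7),φ(8)) = (0,8) ∈ E(G2) ✓
All 17 edges of G1 map to edges of G2, and |E(G1)| = |E(G2)| = 17, so φ is a bijection on edges as well as vertices. Hence G1 ≅ G2.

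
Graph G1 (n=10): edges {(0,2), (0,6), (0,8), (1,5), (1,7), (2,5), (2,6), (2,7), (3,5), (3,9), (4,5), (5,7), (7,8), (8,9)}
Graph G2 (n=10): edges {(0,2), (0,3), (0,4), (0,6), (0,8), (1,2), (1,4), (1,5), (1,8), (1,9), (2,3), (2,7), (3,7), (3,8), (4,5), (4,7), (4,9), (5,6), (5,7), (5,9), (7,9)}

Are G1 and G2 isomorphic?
No, not isomorphic

The graphs are NOT isomorphic.

Counting triangles (3-cliques): G1 has 3, G2 has 10.
Triangle count is an isomorphism invariant, so differing triangle counts rule out isomorphism.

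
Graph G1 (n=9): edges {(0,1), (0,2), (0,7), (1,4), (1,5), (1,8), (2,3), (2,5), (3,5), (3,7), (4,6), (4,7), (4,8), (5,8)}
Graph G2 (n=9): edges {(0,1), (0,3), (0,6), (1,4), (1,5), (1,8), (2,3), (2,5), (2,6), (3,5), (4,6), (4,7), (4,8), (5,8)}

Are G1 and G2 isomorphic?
Yes, isomorphic

The graphs are isomorphic.
One valid mapping φ: V(G1) → V(G2): 0→0, 1→1, 2→3, 3→2, 4→4, 5→5, 6→7, 7→6, 8→8

Verify φ preserves adjacency — for each edge of G1, its image is an edge of G2:
  (0,1) → (φ(0),φ(1)) = (0,1) ∈ E(G2) ✓
  (0,2) → (φ(0),φ(2)) = (0,3) ∈ E(G2) ✓
  (0,7) → (φ(0),φ(7)) = (0,6) ∈ E(G2) ✓
  (1,4) → (φ(1),φ(4)) = (1,4) ∈ E(G2) ✓
  (1,5) → (φ(1),φ(5)) = (1,5) ∈ E(G2) ✓
  (1,8) → (φ(1),φ(8)) = (1,8) ∈ E(G2) ✓
  (2,3) → (φ(2),φ(3)) = (2,3) ∈ E(G2) ✓
  (2,5) → (φ(2),φ(5)) = (3,5) ∈ E(G2) ✓
  (3,5) → (φ(3),φ(5)) = (2,5) ∈ E(G2) ✓
  (3,7) → (φ(3),φ(7)) = (2,6) ∈ E(G2) ✓
  (4,6) → (φ(4),φ(6)) = (4,7) ∈ E(G2) ✓
  (4,7) → (φ(4),φ(7)) = (4,6) ∈ E(G2) ✓
  (4,8) → (φ(4),φ(8)) = (4,8) ∈ E(G2) ✓
  (5,8) → (φ(5),φ(8)) = (5,8) ∈ E(G2) ✓
All 14 edges of G1 map to edges of G2, and |E(G1)| = |E(G2)| = 14, so φ is a bijection on edges as well as vertices. Hence G1 ≅ G2.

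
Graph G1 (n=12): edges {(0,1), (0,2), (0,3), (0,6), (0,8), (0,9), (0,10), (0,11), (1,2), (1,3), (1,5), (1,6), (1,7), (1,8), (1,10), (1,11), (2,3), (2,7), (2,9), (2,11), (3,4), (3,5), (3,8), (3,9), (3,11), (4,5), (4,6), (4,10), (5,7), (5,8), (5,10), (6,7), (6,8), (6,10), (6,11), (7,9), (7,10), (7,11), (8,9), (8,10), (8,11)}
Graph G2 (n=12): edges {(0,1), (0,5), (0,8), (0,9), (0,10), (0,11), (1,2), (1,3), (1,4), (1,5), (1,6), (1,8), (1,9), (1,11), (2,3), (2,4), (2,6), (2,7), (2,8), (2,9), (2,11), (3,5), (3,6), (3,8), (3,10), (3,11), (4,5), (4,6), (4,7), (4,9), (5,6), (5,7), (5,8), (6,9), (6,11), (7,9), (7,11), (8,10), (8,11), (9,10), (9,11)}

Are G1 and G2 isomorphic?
Yes, isomorphic

The graphs are isomorphic.
One valid mapping φ: V(G1) → V(G2): 0→2, 1→1, 2→4, 3→9, 4→10, 5→0, 6→3, 7→5, 8→11, 9→7, 10→8, 11→6

Verify φ preserves adjacency — for each edge of G1, its image is an edge of G2:
  (0,1) → (φ(0),φ(1)) = (1,2) ∈ E(G2) ✓
  (0,2) → (φ(0),φ(2)) = (2,4) ∈ E(G2) ✓
  (0,3) → (φ(0),φ(3)) = (2,9) ∈ E(G2) ✓
  (0,6) → (φ(0),φ(6)) = (2,3) ∈ E(G2) ✓
  (0,8) → (φ(0),φ(8)) = (2,11) ∈ E(G2) ✓
  (0,9) → (φ(0),φ(9)) = (2,7) ∈ E(G2) ✓
  (0,10) → (φ(0),φ(10)) = (2,8) ∈ E(G2) ✓
  (0,11) → (φ(0),φ(11)) = (2,6) ∈ E(G2) ✓
  (1,2) → (φ(1),φ(2)) = (1,4) ∈ E(G2) ✓
  (1,3) → (φ(1),φ(3)) = (1,9) ∈ E(G2) ✓
  (1,5) → (φ(1),φ(5)) = (0,1) ∈ E(G2) ✓
  (1,6) → (φ(1),φ(6)) = (1,3) ∈ E(G2) ✓
  (1,7) → (φ(1),φ(7)) = (1,5) ∈ E(G2) ✓
  (1,8) → (φ(1),φ(8)) = (1,11) ∈ E(G2) ✓
  (1,10) → (φ(1),φ(10)) = (1,8) ∈ E(G2) ✓
  (1,11) → (φ(1),φ(11)) = (1,6) ∈ E(G2) ✓
  (2,3) → (φ(2),φ(3)) = (4,9) ∈ E(G2) ✓
  (2,7) → (φ(2),φ(7)) = (4,5) ∈ E(G2) ✓
  (2,9) → (φ(2),φ(9)) = (4,7) ∈ E(G2) ✓
  (2,11) → (φ(2),φ(11)) = (4,6) ∈ E(G2) ✓
  (3,4) → (φ(3),φ(4)) = (9,10) ∈ E(G2) ✓
  (3,5) → (φ(3),φ(5)) = (0,9) ∈ E(G2) ✓
  (3,8) → (φ(3),φ(8)) = (9,11) ∈ E(G2) ✓
  (3,9) → (φ(3),φ(9)) = (7,9) ∈ E(G2) ✓
  (3,11) → (φ(3),φ(11)) = (6,9) ∈ E(G2) ✓
  (4,5) → (φ(4),φ(5)) = (0,10) ∈ E(G2) ✓
  (4,6) → (φ(4),φ(6)) = (3,10) ∈ E(G2) ✓
  (4,10) → (φ(4),φ(10)) = (8,10) ∈ E(G2) ✓
  (5,7) → (φ(5),φ(7)) = (0,5) ∈ E(G2) ✓
  (5,8) → (φ(5),φ(8)) = (0,11) ∈ E(G2) ✓
  (5,10) → (φ(5),φ(10)) = (0,8) ∈ E(G2) ✓
  (6,7) → (φ(6),φ(7)) = (3,5) ∈ E(G2) ✓
  (6,8) → (φ(6),φ(8)) = (3,11) ∈ E(G2) ✓
  (6,10) → (φ(6),φ(10)) = (3,8) ∈ E(G2) ✓
  (6,11) → (φ(6),φ(11)) = (3,6) ∈ E(G2) ✓
  (7,9) → (φ(7),φ(9)) = (5,7) ∈ E(G2) ✓
  (7,10) → (φ(7),φ(10)) = (5,8) ∈ E(G2) ✓
  (7,11) → (φ(7),φ(11)) = (5,6) ∈ E(G2) ✓
  (8,9) → (φ(8),φ(9)) = (7,11) ∈ E(G2) ✓
  (8,10) → (φ(8),φ(10)) = (8,11) ∈ E(G2) ✓
  (8,11) → (φ(8),φ(11)) = (6,11) ∈ E(G2) ✓
All 41 edges of G1 map to edges of G2, and |E(G1)| = |E(G2)| = 41, so φ is a bijection on edges as well as vertices. Hence G1 ≅ G2.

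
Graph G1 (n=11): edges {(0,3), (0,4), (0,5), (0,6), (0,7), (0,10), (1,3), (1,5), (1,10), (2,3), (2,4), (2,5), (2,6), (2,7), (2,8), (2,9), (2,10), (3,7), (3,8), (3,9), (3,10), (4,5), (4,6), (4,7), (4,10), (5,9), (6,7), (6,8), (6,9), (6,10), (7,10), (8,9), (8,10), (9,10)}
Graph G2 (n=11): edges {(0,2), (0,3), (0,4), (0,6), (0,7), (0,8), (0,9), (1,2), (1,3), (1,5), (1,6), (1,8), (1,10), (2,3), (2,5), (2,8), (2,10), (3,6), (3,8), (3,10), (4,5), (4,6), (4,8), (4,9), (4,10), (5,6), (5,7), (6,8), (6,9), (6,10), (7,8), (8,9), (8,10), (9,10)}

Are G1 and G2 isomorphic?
Yes, isomorphic

The graphs are isomorphic.
One valid mapping φ: V(G1) → V(G2): 0→2, 1→7, 2→6, 3→0, 4→1, 5→5, 6→10, 7→3, 8→9, 9→4, 10→8

Verify φ preserves adjacency — for each edge of G1, its image is an edge of G2:
  (0,3) → (φ(0),φ(3)) = (0,2) ∈ E(G2) ✓
  (0,4) → (φ(0),φ(4)) = (1,2) ∈ E(G2) ✓
  (0,5) → (φ(0),φ(5)) = (2,5) ∈ E(G2) ✓
  (0,6) → (φ(0),φ(6)) = (2,10) ∈ E(G2) ✓
  (0,7) → (φ(0),φ(7)) = (2,3) ∈ E(G2) ✓
  (0,10) → (φ(0),φ(10)) = (2,8) ∈ E(G2) ✓
  (1,3) → (φ(1),φ(3)) = (0,7) ∈ E(G2) ✓
  (1,5) → (φ(1),φ(5)) = (5,7) ∈ E(G2) ✓
  (1,10) → (φ(1),φ(10)) = (7,8) ∈ E(G2) ✓
  (2,3) → (φ(2),φ(3)) = (0,6) ∈ E(G2) ✓
  (2,4) → (φ(2),φ(4)) = (1,6) ∈ E(G2) ✓
  (2,5) → (φ(2),φ(5)) = (5,6) ∈ E(G2) ✓
  (2,6) → (φ(2),φ(6)) = (6,10) ∈ E(G2) ✓
  (2,7) → (φ(2),φ(7)) = (3,6) ∈ E(G2) ✓
  (2,8) → (φ(2),φ(8)) = (6,9) ∈ E(G2) ✓
  (2,9) → (φ(2),φ(9)) = (4,6) ∈ E(G2) ✓
  (2,10) → (φ(2),φ(10)) = (6,8) ∈ E(G2) ✓
  (3,7) → (φ(3),φ(7)) = (0,3) ∈ E(G2) ✓
  (3,8) → (φ(3),φ(8)) = (0,9) ∈ E(G2) ✓
  (3,9) → (φ(3),φ(9)) = (0,4) ∈ E(G2) ✓
  (3,10) → (φ(3),φ(10)) = (0,8) ∈ E(G2) ✓
  (4,5) → (φ(4),φ(5)) = (1,5) ∈ E(G2) ✓
  (4,6) → (φ(4),φ(6)) = (1,10) ∈ E(G2) ✓
  (4,7) → (φ(4),φ(7)) = (1,3) ∈ E(G2) ✓
  (4,10) → (φ(4),φ(10)) = (1,8) ∈ E(G2) ✓
  (5,9) → (φ(5),φ(9)) = (4,5) ∈ E(G2) ✓
  (6,7) → (φ(6),φ(7)) = (3,10) ∈ E(G2) ✓
  (6,8) → (φ(6),φ(8)) = (9,10) ∈ E(G2) ✓
  (6,9) → (φ(6),φ(9)) = (4,10) ∈ E(G2) ✓
  (6,10) → (φ(6),φ(10)) = (8,10) ∈ E(G2) ✓
  (7,10) → (φ(7),φ(10)) = (3,8) ∈ E(G2) ✓
  (8,9) → (φ(8),φ(9)) = (4,9) ∈ E(G2) ✓
  (8,10) → (φ(8),φ(10)) = (8,9) ∈ E(G2) ✓
  (9,10) → (φ(9),φ(10)) = (4,8) ∈ E(G2) ✓
All 34 edges of G1 map to edges of G2, and |E(G1)| = |E(G2)| = 34, so φ is a bijection on edges as well as vertices. Hence G1 ≅ G2.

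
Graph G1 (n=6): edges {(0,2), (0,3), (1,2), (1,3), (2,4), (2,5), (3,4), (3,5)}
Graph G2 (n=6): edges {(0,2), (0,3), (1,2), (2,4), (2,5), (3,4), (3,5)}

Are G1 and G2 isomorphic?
No, not isomorphic

The graphs are NOT isomorphic.

Counting edges: G1 has 8 edge(s); G2 has 7 edge(s).
Edge count is an isomorphism invariant (a bijection on vertices induces a bijection on edges), so differing edge counts rule out isomorphism.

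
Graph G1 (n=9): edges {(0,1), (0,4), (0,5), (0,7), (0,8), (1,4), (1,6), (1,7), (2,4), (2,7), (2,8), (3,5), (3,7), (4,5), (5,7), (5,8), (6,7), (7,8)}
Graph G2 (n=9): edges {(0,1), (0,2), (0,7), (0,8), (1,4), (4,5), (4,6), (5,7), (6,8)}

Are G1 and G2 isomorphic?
No, not isomorphic

The graphs are NOT isomorphic.

Connected components of G1: 1 component(s) with vertex sets [[0, 1, 2, 3, 4, 5, 6, 7, 8]], sizes [9].
Connected components of G2: 2 component(s) with vertex sets [[3], [0, 1, 2, 4, 5, 6, 7, 8]], sizes [1, 8].
The number of connected components (and the multiset of component sizes) is an isomorphism invariant — an isomorphism maps each component of G1 bijectively onto a component of G2. Since G1 has 1 component(s) and G2 has 2, they cannot be isomorphic.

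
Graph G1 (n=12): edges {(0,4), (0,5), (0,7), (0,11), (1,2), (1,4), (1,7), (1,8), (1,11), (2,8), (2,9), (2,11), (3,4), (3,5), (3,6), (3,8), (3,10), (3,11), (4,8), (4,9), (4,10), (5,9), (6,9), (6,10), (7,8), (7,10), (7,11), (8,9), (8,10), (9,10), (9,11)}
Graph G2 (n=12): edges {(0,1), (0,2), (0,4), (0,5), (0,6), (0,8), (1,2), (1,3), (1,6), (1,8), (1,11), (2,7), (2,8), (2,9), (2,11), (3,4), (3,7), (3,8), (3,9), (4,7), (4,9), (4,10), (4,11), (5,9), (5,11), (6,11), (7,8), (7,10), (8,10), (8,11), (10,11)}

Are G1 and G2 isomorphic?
Yes, isomorphic

The graphs are isomorphic.
One valid mapping φ: V(G1) → V(G2): 0→9, 1→7, 2→10, 3→0, 4→2, 5→5, 6→6, 7→3, 8→8, 9→11, 10→1, 11→4

Verify φ preserves adjacency — for each edge of G1, its image is an edge of G2:
  (0,4) → (φ(0),φ(4)) = (2,9) ∈ E(G2) ✓
  (0,5) → (φ(0),φ(5)) = (5,9) ∈ E(G2) ✓
  (0,7) → (φ(0),φ(7)) = (3,9) ∈ E(G2) ✓
  (0,11) → (φ(0),φ(11)) = (4,9) ∈ E(G2) ✓
  (1,2) → (φ(1),φ(2)) = (7,10) ∈ E(G2) ✓
  (1,4) → (φ(1),φ(4)) = (2,7) ∈ E(G2) ✓
  (1,7) → (φ(1),φ(7)) = (3,7) ∈ E(G2) ✓
  (1,8) → (φ(1),φ(8)) = (7,8) ∈ E(G2) ✓
  (1,11) → (φ(1),φ(11)) = (4,7) ∈ E(G2) ✓
  (2,8) → (φ(2),φ(8)) = (8,10) ∈ E(G2) ✓
  (2,9) → (φ(2),φ(9)) = (10,11) ∈ E(G2) ✓
  (2,11) → (φ(2),φ(11)) = (4,10) ∈ E(G2) ✓
  (3,4) → (φ(3),φ(4)) = (0,2) ∈ E(G2) ✓
  (3,5) → (φ(3),φ(5)) = (0,5) ∈ E(G2) ✓
  (3,6) → (φ(3),φ(6)) = (0,6) ∈ E(G2) ✓
  (3,8) → (φ(3),φ(8)) = (0,8) ∈ E(G2) ✓
  (3,10) → (φ(3),φ(10)) = (0,1) ∈ E(G2) ✓
  (3,11) → (φ(3),φ(11)) = (0,4) ∈ E(G2) ✓
  (4,8) → (φ(4),φ(8)) = (2,8) ∈ E(G2) ✓
  (4,9) → (φ(4),φ(9)) = (2,11) ∈ E(G2) ✓
  (4,10) → (φ(4),φ(10)) = (1,2) ∈ E(G2) ✓
  (5,9) → (φ(5),φ(9)) = (5,11) ∈ E(G2) ✓
  (6,9) → (φ(6),φ(9)) = (6,11) ∈ E(G2) ✓
  (6,10) → (φ(6),φ(10)) = (1,6) ∈ E(G2) ✓
  (7,8) → (φ(7),φ(8)) = (3,8) ∈ E(G2) ✓
  (7,10) → (φ(7),φ(10)) = (1,3) ∈ E(G2) ✓
  (7,11) → (φ(7),φ(11)) = (3,4) ∈ E(G2) ✓
  (8,9) → (φ(8),φ(9)) = (8,11) ∈ E(G2) ✓
  (8,10) → (φ(8),φ(10)) = (1,8) ∈ E(G2) ✓
  (9,10) → (φ(9),φ(10)) = (1,11) ∈ E(G2) ✓
  (9,11) → (φ(9),φ(11)) = (4,11) ∈ E(G2) ✓
All 31 edges of G1 map to edges of G2, and |E(G1)| = |E(G2)| = 31, so φ is a bijection on edges as well as vertices. Hence G1 ≅ G2.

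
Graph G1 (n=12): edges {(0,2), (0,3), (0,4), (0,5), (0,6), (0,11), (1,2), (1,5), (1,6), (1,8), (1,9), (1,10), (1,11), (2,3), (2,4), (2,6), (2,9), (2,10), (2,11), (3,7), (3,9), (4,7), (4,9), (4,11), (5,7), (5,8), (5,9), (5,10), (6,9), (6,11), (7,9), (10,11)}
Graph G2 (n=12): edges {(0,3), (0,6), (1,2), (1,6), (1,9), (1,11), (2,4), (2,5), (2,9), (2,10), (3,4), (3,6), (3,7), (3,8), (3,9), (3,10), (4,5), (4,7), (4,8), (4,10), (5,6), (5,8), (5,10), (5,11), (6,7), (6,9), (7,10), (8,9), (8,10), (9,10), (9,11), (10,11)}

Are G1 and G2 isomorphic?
Yes, isomorphic

The graphs are isomorphic.
One valid mapping φ: V(G1) → V(G2): 0→5, 1→3, 2→10, 3→11, 4→2, 5→6, 6→8, 7→1, 8→0, 9→9, 10→7, 11→4

Verify φ preserves adjacency — for each edge of G1, its image is an edge of G2:
  (0,2) → (φ(0),φ(2)) = (5,10) ∈ E(G2) ✓
  (0,3) → (φ(0),φ(3)) = (5,11) ∈ E(G2) ✓
  (0,4) → (φ(0),φ(4)) = (2,5) ∈ E(G2) ✓
  (0,5) → (φ(0),φ(5)) = (5,6) ∈ E(G2) ✓
  (0,6) → (φ(0),φ(6)) = (5,8) ∈ E(G2) ✓
  (0,11) → (φ(0),φ(11)) = (4,5) ∈ E(G2) ✓
  (1,2) → (φ(1),φ(2)) = (3,10) ∈ E(G2) ✓
  (1,5) → (φ(1),φ(5)) = (3,6) ∈ E(G2) ✓
  (1,6) → (φ(1),φ(6)) = (3,8) ∈ E(G2) ✓
  (1,8) → (φ(1),φ(8)) = (0,3) ∈ E(G2) ✓
  (1,9) → (φ(1),φ(9)) = (3,9) ∈ E(G2) ✓
  (1,10) → (φ(1),φ(10)) = (3,7) ∈ E(G2) ✓
  (1,11) → (φ(1),φ(11)) = (3,4) ∈ E(G2) ✓
  (2,3) → (φ(2),φ(3)) = (10,11) ∈ E(G2) ✓
  (2,4) → (φ(2),φ(4)) = (2,10) ∈ E(G2) ✓
  (2,6) → (φ(2),φ(6)) = (8,10) ∈ E(G2) ✓
  (2,9) → (φ(2),φ(9)) = (9,10) ∈ E(G2) ✓
  (2,10) → (φ(2),φ(10)) = (7,10) ∈ E(G2) ✓
  (2,11) → (φ(2),φ(11)) = (4,10) ∈ E(G2) ✓
  (3,7) → (φ(3),φ(7)) = (1,11) ∈ E(G2) ✓
  (3,9) → (φ(3),φ(9)) = (9,11) ∈ E(G2) ✓
  (4,7) → (φ(4),φ(7)) = (1,2) ∈ E(G2) ✓
  (4,9) → (φ(4),φ(9)) = (2,9) ∈ E(G2) ✓
  (4,11) → (φ(4),φ(11)) = (2,4) ∈ E(G2) ✓
  (5,7) → (φ(5),φ(7)) = (1,6) ∈ E(G2) ✓
  (5,8) → (φ(5),φ(8)) = (0,6) ∈ E(G2) ✓
  (5,9) → (φ(5),φ(9)) = (6,9) ∈ E(G2) ✓
  (5,10) → (φ(5),φ(10)) = (6,7) ∈ E(G2) ✓
  (6,9) → (φ(6),φ(9)) = (8,9) ∈ E(G2) ✓
  (6,11) → (φ(6),φ(11)) = (4,8) ∈ E(G2) ✓
  (7,9) → (φ(7),φ(9)) = (1,9) ∈ E(G2) ✓
  (10,11) → (φ(10),φ(11)) = (4,7) ∈ E(G2) ✓
All 32 edges of G1 map to edges of G2, and |E(G1)| = |E(G2)| = 32, so φ is a bijection on edges as well as vertices. Hence G1 ≅ G2.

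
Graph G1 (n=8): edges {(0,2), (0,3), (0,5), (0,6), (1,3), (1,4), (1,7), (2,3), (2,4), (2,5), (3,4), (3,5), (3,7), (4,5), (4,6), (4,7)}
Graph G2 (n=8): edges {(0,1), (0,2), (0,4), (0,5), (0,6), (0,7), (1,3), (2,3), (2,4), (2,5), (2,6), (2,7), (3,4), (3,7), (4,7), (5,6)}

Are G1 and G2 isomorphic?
Yes, isomorphic

The graphs are isomorphic.
One valid mapping φ: V(G1) → V(G2): 0→3, 1→6, 2→4, 3→2, 4→0, 5→7, 6→1, 7→5

Verify φ preserves adjacency — for each edge of G1, its image is an edge of G2:
  (0,2) → (φ(0),φ(2)) = (3,4) ∈ E(G2) ✓
  (0,3) → (φ(0),φ(3)) = (2,3) ∈ E(G2) ✓
  (0,5) → (φ(0),φ(5)) = (3,7) ∈ E(G2) ✓
  (0,6) → (φ(0),φ(6)) = (1,3) ∈ E(G2) ✓
  (1,3) → (φ(1),φ(3)) = (2,6) ∈ E(G2) ✓
  (1,4) → (φ(1),φ(4)) = (0,6) ∈ E(G2) ✓
  (1,7) → (φ(1),φ(7)) = (5,6) ∈ E(G2) ✓
  (2,3) → (φ(2),φ(3)) = (2,4) ∈ E(G2) ✓
  (2,4) → (φ(2),φ(4)) = (0,4) ∈ E(G2) ✓
  (2,5) → (φ(2),φ(5)) = (4,7) ∈ E(G2) ✓
  (3,4) → (φ(3),φ(4)) = (0,2) ∈ E(G2) ✓
  (3,5) → (φ(3),φ(5)) = (2,7) ∈ E(G2) ✓
  (3,7) → (φ(3),φ(7)) = (2,5) ∈ E(G2) ✓
  (4,5) → (φ(4),φ(5)) = (0,7) ∈ E(G2) ✓
  (4,6) → (φ(4),φ(6)) = (0,1) ∈ E(G2) ✓
  (4,7) → (φ(4),φ(7)) = (0,5) ∈ E(G2) ✓
All 16 edges of G1 map to edges of G2, and |E(G1)| = |E(G2)| = 16, so φ is a bijection on edges as well as vertices. Hence G1 ≅ G2.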